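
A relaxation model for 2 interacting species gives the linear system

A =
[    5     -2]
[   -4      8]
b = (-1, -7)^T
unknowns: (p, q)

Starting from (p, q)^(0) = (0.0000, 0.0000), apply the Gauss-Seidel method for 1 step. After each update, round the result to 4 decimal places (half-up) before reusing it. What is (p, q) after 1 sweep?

Iteration 1:
  p = (-1 - (-2)·0.0000) / (5) = -0.2000
  q = (-7 - (-4)·-0.2000) / (8) = -0.9750

(-0.2000, -0.9750)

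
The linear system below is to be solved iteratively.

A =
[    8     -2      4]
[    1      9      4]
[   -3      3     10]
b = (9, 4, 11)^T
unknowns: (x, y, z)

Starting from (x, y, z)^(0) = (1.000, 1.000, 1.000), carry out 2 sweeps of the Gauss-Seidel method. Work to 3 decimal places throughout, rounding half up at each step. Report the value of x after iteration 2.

0.405

Iteration 1:
  x = (9 - (-2)·1.000 - (4)·1.000) / (8) = 0.875
  y = (4 - (1)·0.875 - (4)·1.000) / (9) = -0.097
  z = (11 - (-3)·0.875 - (3)·-0.097) / (10) = 1.392
Iteration 2:
  x = (9 - (-2)·-0.097 - (4)·1.392) / (8) = 0.405
  y = (4 - (1)·0.405 - (4)·1.392) / (9) = -0.219
  z = (11 - (-3)·0.405 - (3)·-0.219) / (10) = 1.287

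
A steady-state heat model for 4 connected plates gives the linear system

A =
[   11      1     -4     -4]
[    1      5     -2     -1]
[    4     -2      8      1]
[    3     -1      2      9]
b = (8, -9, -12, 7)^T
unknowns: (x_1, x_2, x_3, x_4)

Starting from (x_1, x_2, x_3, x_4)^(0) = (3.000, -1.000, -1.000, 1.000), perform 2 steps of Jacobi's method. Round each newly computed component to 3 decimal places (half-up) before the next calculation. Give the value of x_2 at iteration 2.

Iteration 1:
  x_1 = (8 - (1)·-1.000 - (-4)·-1.000 - (-4)·1.000) / (11) = 0.818
  x_2 = (-9 - (1)·3.000 - (-2)·-1.000 - (-1)·1.000) / (5) = -2.600
  x_3 = (-12 - (4)·3.000 - (-2)·-1.000 - (1)·1.000) / (8) = -3.375
  x_4 = (7 - (3)·3.000 - (-1)·-1.000 - (2)·-1.000) / (9) = -0.111
Iteration 2:
  x_1 = (8 - (1)·-2.600 - (-4)·-3.375 - (-4)·-0.111) / (11) = -0.304
  x_2 = (-9 - (1)·0.818 - (-2)·-3.375 - (-1)·-0.111) / (5) = -3.336
  x_3 = (-12 - (4)·0.818 - (-2)·-2.600 - (1)·-0.111) / (8) = -2.545
  x_4 = (7 - (3)·0.818 - (-1)·-2.600 - (2)·-3.375) / (9) = 0.966

-3.336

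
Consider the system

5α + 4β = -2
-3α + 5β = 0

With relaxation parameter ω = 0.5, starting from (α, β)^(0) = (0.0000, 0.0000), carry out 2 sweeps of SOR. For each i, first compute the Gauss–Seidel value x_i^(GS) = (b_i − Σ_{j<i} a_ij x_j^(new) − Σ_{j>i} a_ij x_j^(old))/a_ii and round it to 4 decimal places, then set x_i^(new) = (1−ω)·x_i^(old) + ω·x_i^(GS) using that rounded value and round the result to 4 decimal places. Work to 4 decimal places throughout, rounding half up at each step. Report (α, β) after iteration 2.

Iteration 1:
  α: GS value = (-2 - (4)·0.0000) / (5) = -0.4000;  α ← (1−ω)·0.0000 + ω·-0.4000 = -0.2000
  β: GS value = (0 - (-3)·-0.2000) / (5) = -0.1200;  β ← (1−ω)·0.0000 + ω·-0.1200 = -0.0600
Iteration 2:
  α: GS value = (-2 - (4)·-0.0600) / (5) = -0.3520;  α ← (1−ω)·-0.2000 + ω·-0.3520 = -0.2760
  β: GS value = (0 - (-3)·-0.2760) / (5) = -0.1656;  β ← (1−ω)·-0.0600 + ω·-0.1656 = -0.1128

(-0.2760, -0.1128)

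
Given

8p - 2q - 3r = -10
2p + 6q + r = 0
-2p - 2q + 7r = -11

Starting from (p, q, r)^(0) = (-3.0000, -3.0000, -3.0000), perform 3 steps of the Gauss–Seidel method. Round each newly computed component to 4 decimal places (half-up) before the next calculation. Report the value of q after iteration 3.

0.8639

Iteration 1:
  p = (-10 - (-2)·-3.0000 - (-3)·-3.0000) / (8) = -3.1250
  q = (0 - (2)·-3.1250 - (1)·-3.0000) / (6) = 1.5417
  r = (-11 - (-2)·-3.1250 - (-2)·1.5417) / (7) = -2.0238
Iteration 2:
  p = (-10 - (-2)·1.5417 - (-3)·-2.0238) / (8) = -1.6235
  q = (0 - (2)·-1.6235 - (1)·-2.0238) / (6) = 0.8785
  r = (-11 - (-2)·-1.6235 - (-2)·0.8785) / (7) = -1.7843
Iteration 3:
  p = (-10 - (-2)·0.8785 - (-3)·-1.7843) / (8) = -1.6995
  q = (0 - (2)·-1.6995 - (1)·-1.7843) / (6) = 0.8639
  r = (-11 - (-2)·-1.6995 - (-2)·0.8639) / (7) = -1.8102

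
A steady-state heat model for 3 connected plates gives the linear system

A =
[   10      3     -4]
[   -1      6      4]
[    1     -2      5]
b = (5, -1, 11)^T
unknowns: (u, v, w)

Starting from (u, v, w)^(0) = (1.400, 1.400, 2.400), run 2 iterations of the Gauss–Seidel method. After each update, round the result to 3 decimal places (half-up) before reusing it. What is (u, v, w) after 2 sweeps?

(1.520, -0.817, 1.569)

Iteration 1:
  u = (5 - (3)·1.400 - (-4)·2.400) / (10) = 1.040
  v = (-1 - (-1)·1.040 - (4)·2.400) / (6) = -1.593
  w = (11 - (1)·1.040 - (-2)·-1.593) / (5) = 1.355
Iteration 2:
  u = (5 - (3)·-1.593 - (-4)·1.355) / (10) = 1.520
  v = (-1 - (-1)·1.520 - (4)·1.355) / (6) = -0.817
  w = (11 - (1)·1.520 - (-2)·-0.817) / (5) = 1.569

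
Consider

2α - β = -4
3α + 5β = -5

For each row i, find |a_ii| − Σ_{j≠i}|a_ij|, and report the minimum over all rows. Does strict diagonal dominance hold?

row 1: |2| − (1) = 1
row 2: |5| − (3) = 2
minimum over rows = 1 → strictly diagonally dominant (convergence guaranteed)

1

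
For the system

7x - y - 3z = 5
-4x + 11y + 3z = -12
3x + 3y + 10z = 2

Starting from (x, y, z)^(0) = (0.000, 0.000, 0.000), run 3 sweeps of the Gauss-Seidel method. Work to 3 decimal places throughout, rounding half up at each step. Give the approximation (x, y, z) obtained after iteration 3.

(0.698, -0.909, 0.263)

Iteration 1:
  x = (5 - (-1)·0.000 - (-3)·0.000) / (7) = 0.714
  y = (-12 - (-4)·0.714 - (3)·0.000) / (11) = -0.831
  z = (2 - (3)·0.714 - (3)·-0.831) / (10) = 0.235
Iteration 2:
  x = (5 - (-1)·-0.831 - (-3)·0.235) / (7) = 0.696
  y = (-12 - (-4)·0.696 - (3)·0.235) / (11) = -0.902
  z = (2 - (3)·0.696 - (3)·-0.902) / (10) = 0.262
Iteration 3:
  x = (5 - (-1)·-0.902 - (-3)·0.262) / (7) = 0.698
  y = (-12 - (-4)·0.698 - (3)·0.262) / (11) = -0.909
  z = (2 - (3)·0.698 - (3)·-0.909) / (10) = 0.263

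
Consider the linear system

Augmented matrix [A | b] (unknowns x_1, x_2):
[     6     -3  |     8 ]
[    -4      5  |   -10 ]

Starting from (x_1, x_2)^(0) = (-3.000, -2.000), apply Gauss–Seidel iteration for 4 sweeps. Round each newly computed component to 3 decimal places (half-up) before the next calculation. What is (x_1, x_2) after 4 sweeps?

Iteration 1:
  x_1 = (8 - (-3)·-2.000) / (6) = 0.333
  x_2 = (-10 - (-4)·0.333) / (5) = -1.734
Iteration 2:
  x_1 = (8 - (-3)·-1.734) / (6) = 0.466
  x_2 = (-10 - (-4)·0.466) / (5) = -1.627
Iteration 3:
  x_1 = (8 - (-3)·-1.627) / (6) = 0.520
  x_2 = (-10 - (-4)·0.520) / (5) = -1.584
Iteration 4:
  x_1 = (8 - (-3)·-1.584) / (6) = 0.541
  x_2 = (-10 - (-4)·0.541) / (5) = -1.567

(0.541, -1.567)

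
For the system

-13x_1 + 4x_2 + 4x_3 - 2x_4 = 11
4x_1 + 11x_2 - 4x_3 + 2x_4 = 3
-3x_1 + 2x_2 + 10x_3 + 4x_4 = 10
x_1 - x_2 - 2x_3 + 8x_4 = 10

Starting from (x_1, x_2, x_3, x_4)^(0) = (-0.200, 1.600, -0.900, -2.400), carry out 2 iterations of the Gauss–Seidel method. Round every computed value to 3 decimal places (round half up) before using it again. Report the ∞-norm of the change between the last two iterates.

1.779

Iteration 1:
  x_1 = (11 - (4)·1.600 - (4)·-0.900 - (-2)·-2.400) / (-13) = -0.262
  x_2 = (3 - (4)·-0.262 - (-4)·-0.900 - (2)·-2.400) / (11) = 0.477
  x_3 = (10 - (-3)·-0.262 - (2)·0.477 - (4)·-2.400) / (10) = 1.786
  x_4 = (10 - (1)·-0.262 - (-1)·0.477 - (-2)·1.786) / (8) = 1.789
Iteration 2:
  x_1 = (11 - (4)·0.477 - (4)·1.786 - (-2)·1.789) / (-13) = -0.425
  x_2 = (3 - (4)·-0.425 - (-4)·1.786 - (2)·1.789) / (11) = 0.751
  x_3 = (10 - (-3)·-0.425 - (2)·0.751 - (4)·1.789) / (10) = 0.007
  x_4 = (10 - (1)·-0.425 - (-1)·0.751 - (-2)·0.007) / (8) = 1.399
Change: (-0.163, 0.274, -1.779, -0.390) → max |·| = 1.779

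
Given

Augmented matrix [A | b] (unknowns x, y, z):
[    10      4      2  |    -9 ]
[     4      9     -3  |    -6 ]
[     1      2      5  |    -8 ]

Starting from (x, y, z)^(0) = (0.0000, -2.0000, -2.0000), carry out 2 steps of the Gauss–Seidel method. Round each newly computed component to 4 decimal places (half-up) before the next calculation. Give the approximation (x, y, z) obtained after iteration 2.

(-0.0987, -0.9806, -1.1880)

Iteration 1:
  x = (-9 - (4)·-2.0000 - (2)·-2.0000) / (10) = 0.3000
  y = (-6 - (4)·0.3000 - (-3)·-2.0000) / (9) = -1.4667
  z = (-8 - (1)·0.3000 - (2)·-1.4667) / (5) = -1.0733
Iteration 2:
  x = (-9 - (4)·-1.4667 - (2)·-1.0733) / (10) = -0.0987
  y = (-6 - (4)·-0.0987 - (-3)·-1.0733) / (9) = -0.9806
  z = (-8 - (1)·-0.0987 - (2)·-0.9806) / (5) = -1.1880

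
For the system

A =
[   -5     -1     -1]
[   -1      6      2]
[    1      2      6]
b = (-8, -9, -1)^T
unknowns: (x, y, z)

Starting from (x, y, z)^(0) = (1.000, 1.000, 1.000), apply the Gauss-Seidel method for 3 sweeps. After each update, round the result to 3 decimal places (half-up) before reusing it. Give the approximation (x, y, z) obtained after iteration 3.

Iteration 1:
  x = (-8 - (-1)·1.000 - (-1)·1.000) / (-5) = 1.200
  y = (-9 - (-1)·1.200 - (2)·1.000) / (6) = -1.633
  z = (-1 - (1)·1.200 - (2)·-1.633) / (6) = 0.178
Iteration 2:
  x = (-8 - (-1)·-1.633 - (-1)·0.178) / (-5) = 1.891
  y = (-9 - (-1)·1.891 - (2)·0.178) / (6) = -1.244
  z = (-1 - (1)·1.891 - (2)·-1.244) / (6) = -0.067
Iteration 3:
  x = (-8 - (-1)·-1.244 - (-1)·-0.067) / (-5) = 1.862
  y = (-9 - (-1)·1.862 - (2)·-0.067) / (6) = -1.167
  z = (-1 - (1)·1.862 - (2)·-1.167) / (6) = -0.088

(1.862, -1.167, -0.088)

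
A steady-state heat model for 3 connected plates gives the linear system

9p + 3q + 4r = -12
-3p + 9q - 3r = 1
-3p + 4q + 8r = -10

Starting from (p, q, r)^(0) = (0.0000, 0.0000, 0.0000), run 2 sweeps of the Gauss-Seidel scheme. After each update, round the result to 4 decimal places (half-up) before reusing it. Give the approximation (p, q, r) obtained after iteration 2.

Iteration 1:
  p = (-12 - (3)·0.0000 - (4)·0.0000) / (9) = -1.3333
  q = (1 - (-3)·-1.3333 - (-3)·0.0000) / (9) = -0.3333
  r = (-10 - (-3)·-1.3333 - (4)·-0.3333) / (8) = -1.5833
Iteration 2:
  p = (-12 - (3)·-0.3333 - (4)·-1.5833) / (9) = -0.5185
  q = (1 - (-3)·-0.5185 - (-3)·-1.5833) / (9) = -0.5895
  r = (-10 - (-3)·-0.5185 - (4)·-0.5895) / (8) = -1.1497

(-0.5185, -0.5895, -1.1497)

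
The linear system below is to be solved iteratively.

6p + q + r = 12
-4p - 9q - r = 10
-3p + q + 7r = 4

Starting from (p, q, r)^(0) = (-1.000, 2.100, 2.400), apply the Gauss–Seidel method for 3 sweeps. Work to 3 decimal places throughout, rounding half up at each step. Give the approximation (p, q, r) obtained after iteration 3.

Iteration 1:
  p = (12 - (1)·2.100 - (1)·2.400) / (6) = 1.250
  q = (10 - (-4)·1.250 - (-1)·2.400) / (-9) = -1.933
  r = (4 - (-3)·1.250 - (1)·-1.933) / (7) = 1.383
Iteration 2:
  p = (12 - (1)·-1.933 - (1)·1.383) / (6) = 2.092
  q = (10 - (-4)·2.092 - (-1)·1.383) / (-9) = -2.195
  r = (4 - (-3)·2.092 - (1)·-2.195) / (7) = 1.782
Iteration 3:
  p = (12 - (1)·-2.195 - (1)·1.782) / (6) = 2.069
  q = (10 - (-4)·2.069 - (-1)·1.782) / (-9) = -2.229
  r = (4 - (-3)·2.069 - (1)·-2.229) / (7) = 1.777

(2.069, -2.229, 1.777)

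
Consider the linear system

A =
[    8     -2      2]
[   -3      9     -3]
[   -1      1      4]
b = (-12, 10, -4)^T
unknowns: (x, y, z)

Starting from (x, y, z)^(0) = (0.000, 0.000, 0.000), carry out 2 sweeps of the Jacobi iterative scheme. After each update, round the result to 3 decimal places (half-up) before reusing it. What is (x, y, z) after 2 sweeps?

(-0.972, 0.278, -1.653)

Iteration 1:
  x = (-12 - (-2)·0.000 - (2)·0.000) / (8) = -1.500
  y = (10 - (-3)·0.000 - (-3)·0.000) / (9) = 1.111
  z = (-4 - (-1)·0.000 - (1)·0.000) / (4) = -1.000
Iteration 2:
  x = (-12 - (-2)·1.111 - (2)·-1.000) / (8) = -0.972
  y = (10 - (-3)·-1.500 - (-3)·-1.000) / (9) = 0.278
  z = (-4 - (-1)·-1.500 - (1)·1.111) / (4) = -1.653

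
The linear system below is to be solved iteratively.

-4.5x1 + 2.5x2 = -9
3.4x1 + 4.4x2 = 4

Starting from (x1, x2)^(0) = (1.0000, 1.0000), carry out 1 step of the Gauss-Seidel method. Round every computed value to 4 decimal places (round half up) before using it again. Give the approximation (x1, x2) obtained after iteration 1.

Iteration 1:
  x1 = (-9 - (2.5)·1.0000) / (-4.5) = 2.5556
  x2 = (4 - (3.4)·2.5556) / (4.4) = -1.0657

(2.5556, -1.0657)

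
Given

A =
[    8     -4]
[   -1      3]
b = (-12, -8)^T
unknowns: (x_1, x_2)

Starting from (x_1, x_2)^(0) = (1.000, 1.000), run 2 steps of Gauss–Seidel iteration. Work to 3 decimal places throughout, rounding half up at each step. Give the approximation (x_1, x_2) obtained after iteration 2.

Iteration 1:
  x_1 = (-12 - (-4)·1.000) / (8) = -1.000
  x_2 = (-8 - (-1)·-1.000) / (3) = -3.000
Iteration 2:
  x_1 = (-12 - (-4)·-3.000) / (8) = -3.000
  x_2 = (-8 - (-1)·-3.000) / (3) = -3.667

(-3.000, -3.667)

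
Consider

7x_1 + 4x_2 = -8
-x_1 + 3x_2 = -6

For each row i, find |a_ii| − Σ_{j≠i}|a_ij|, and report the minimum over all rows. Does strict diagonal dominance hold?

2

row 1: |7| − (4) = 3
row 2: |3| − (1) = 2
minimum over rows = 2 → strictly diagonally dominant (convergence guaranteed)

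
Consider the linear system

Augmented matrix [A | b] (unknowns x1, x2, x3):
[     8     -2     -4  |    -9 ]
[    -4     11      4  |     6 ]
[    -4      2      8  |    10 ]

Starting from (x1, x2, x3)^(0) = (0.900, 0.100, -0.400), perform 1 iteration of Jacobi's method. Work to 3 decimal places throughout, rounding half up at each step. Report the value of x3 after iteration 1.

Iteration 1:
  x1 = (-9 - (-2)·0.100 - (-4)·-0.400) / (8) = -1.300
  x2 = (6 - (-4)·0.900 - (4)·-0.400) / (11) = 1.018
  x3 = (10 - (-4)·0.900 - (2)·0.100) / (8) = 1.675

1.675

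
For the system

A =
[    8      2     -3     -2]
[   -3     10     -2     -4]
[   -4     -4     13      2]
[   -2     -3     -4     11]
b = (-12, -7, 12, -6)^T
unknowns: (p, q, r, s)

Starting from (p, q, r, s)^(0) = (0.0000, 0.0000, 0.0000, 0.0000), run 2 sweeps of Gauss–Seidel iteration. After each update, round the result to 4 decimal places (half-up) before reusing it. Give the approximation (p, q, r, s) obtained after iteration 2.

(-1.4453, -1.5491, 0.1698, -1.1690)

Iteration 1:
  p = (-12 - (2)·0.0000 - (-3)·0.0000 - (-2)·0.0000) / (8) = -1.5000
  q = (-7 - (-3)·-1.5000 - (-2)·0.0000 - (-4)·0.0000) / (10) = -1.1500
  r = (12 - (-4)·-1.5000 - (-4)·-1.1500 - (2)·0.0000) / (13) = 0.1077
  s = (-6 - (-2)·-1.5000 - (-3)·-1.1500 - (-4)·0.1077) / (11) = -1.0927
Iteration 2:
  p = (-12 - (2)·-1.1500 - (-3)·0.1077 - (-2)·-1.0927) / (8) = -1.4453
  q = (-7 - (-3)·-1.4453 - (-2)·0.1077 - (-4)·-1.0927) / (10) = -1.5491
  r = (12 - (-4)·-1.4453 - (-4)·-1.5491 - (2)·-1.0927) / (13) = 0.1698
  s = (-6 - (-2)·-1.4453 - (-3)·-1.5491 - (-4)·0.1698) / (11) = -1.1690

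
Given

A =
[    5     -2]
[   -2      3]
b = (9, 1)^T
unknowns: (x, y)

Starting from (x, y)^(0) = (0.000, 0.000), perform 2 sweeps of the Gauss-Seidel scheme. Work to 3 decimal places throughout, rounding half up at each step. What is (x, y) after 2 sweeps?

(2.413, 1.942)

Iteration 1:
  x = (9 - (-2)·0.000) / (5) = 1.800
  y = (1 - (-2)·1.800) / (3) = 1.533
Iteration 2:
  x = (9 - (-2)·1.533) / (5) = 2.413
  y = (1 - (-2)·2.413) / (3) = 1.942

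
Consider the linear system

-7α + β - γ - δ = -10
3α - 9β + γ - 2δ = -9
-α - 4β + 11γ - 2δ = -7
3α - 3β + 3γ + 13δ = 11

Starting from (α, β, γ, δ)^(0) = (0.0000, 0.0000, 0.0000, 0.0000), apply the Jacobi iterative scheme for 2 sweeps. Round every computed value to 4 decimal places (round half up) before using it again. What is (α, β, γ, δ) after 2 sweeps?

(1.5415, 1.2174, 0.0110, 0.8941)

Iteration 1:
  α = (-10 - (1)·0.0000 - (-1)·0.0000 - (-1)·0.0000) / (-7) = 1.4286
  β = (-9 - (3)·0.0000 - (1)·0.0000 - (-2)·0.0000) / (-9) = 1.0000
  γ = (-7 - (-1)·0.0000 - (-4)·0.0000 - (-2)·0.0000) / (11) = -0.6364
  δ = (11 - (3)·0.0000 - (-3)·0.0000 - (3)·0.0000) / (13) = 0.8462
Iteration 2:
  α = (-10 - (1)·1.0000 - (-1)·-0.6364 - (-1)·0.8462) / (-7) = 1.5415
  β = (-9 - (3)·1.4286 - (1)·-0.6364 - (-2)·0.8462) / (-9) = 1.2174
  γ = (-7 - (-1)·1.4286 - (-4)·1.0000 - (-2)·0.8462) / (11) = 0.0110
  δ = (11 - (3)·1.4286 - (-3)·1.0000 - (3)·-0.6364) / (13) = 0.8941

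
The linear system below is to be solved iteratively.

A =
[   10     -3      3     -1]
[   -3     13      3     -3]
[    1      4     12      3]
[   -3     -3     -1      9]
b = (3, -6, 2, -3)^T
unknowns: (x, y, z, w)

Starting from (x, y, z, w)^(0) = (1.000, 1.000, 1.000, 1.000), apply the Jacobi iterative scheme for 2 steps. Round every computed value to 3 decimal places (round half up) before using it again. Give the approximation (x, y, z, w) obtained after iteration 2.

(0.425, -0.151, 0.099, -0.333)

Iteration 1:
  x = (3 - (-3)·1.000 - (3)·1.000 - (-1)·1.000) / (10) = 0.400
  y = (-6 - (-3)·1.000 - (3)·1.000 - (-3)·1.000) / (13) = -0.231
  z = (2 - (1)·1.000 - (4)·1.000 - (3)·1.000) / (12) = -0.500
  w = (-3 - (-3)·1.000 - (-3)·1.000 - (-1)·1.000) / (9) = 0.444
Iteration 2:
  x = (3 - (-3)·-0.231 - (3)·-0.500 - (-1)·0.444) / (10) = 0.425
  y = (-6 - (-3)·0.400 - (3)·-0.500 - (-3)·0.444) / (13) = -0.151
  z = (2 - (1)·0.400 - (4)·-0.231 - (3)·0.444) / (12) = 0.099
  w = (-3 - (-3)·0.400 - (-3)·-0.231 - (-1)·-0.500) / (9) = -0.333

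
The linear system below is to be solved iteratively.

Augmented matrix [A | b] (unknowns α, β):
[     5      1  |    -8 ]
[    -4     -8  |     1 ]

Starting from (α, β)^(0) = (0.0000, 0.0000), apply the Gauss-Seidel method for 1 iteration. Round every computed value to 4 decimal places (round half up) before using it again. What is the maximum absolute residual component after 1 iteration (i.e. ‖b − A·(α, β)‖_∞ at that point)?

0.6750

Iteration 1:
  α = (-8 - (1)·0.0000) / (5) = -1.6000
  β = (1 - (-4)·-1.6000) / (-8) = 0.6750
Residual b − A·x = (-0.6750, 0.0000); ∞-norm = 0.6750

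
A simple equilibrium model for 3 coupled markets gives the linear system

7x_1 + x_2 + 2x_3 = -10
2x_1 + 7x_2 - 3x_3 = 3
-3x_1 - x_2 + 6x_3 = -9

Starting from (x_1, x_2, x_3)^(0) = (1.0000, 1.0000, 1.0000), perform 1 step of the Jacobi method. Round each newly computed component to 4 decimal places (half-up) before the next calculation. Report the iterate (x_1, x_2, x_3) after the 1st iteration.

(-1.8571, 0.5714, -0.8333)

Iteration 1:
  x_1 = (-10 - (1)·1.0000 - (2)·1.0000) / (7) = -1.8571
  x_2 = (3 - (2)·1.0000 - (-3)·1.0000) / (7) = 0.5714
  x_3 = (-9 - (-3)·1.0000 - (-1)·1.0000) / (6) = -0.8333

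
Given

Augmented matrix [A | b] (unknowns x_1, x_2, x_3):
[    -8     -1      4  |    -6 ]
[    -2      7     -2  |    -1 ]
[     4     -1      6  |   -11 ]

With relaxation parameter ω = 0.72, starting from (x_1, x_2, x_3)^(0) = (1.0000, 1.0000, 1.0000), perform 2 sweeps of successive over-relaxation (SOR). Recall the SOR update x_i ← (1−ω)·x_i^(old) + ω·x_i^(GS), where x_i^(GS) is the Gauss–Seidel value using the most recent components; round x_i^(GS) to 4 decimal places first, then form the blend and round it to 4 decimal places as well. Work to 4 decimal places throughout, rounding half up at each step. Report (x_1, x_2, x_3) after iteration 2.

Iteration 1:
  x_1: GS value = (-6 - (-1)·1.0000 - (4)·1.0000) / (-8) = 1.1250;  x_1 ← (1−ω)·1.0000 + ω·1.1250 = 1.0900
  x_2: GS value = (-1 - (-2)·1.0900 - (-2)·1.0000) / (7) = 0.4543;  x_2 ← (1−ω)·1.0000 + ω·0.4543 = 0.6071
  x_3: GS value = (-11 - (4)·1.0900 - (-1)·0.6071) / (6) = -2.4588;  x_3 ← (1−ω)·1.0000 + ω·-2.4588 = -1.4903
Iteration 2:
  x_1: GS value = (-6 - (-1)·0.6071 - (4)·-1.4903) / (-8) = -0.0710;  x_1 ← (1−ω)·1.0900 + ω·-0.0710 = 0.2541
  x_2: GS value = (-1 - (-2)·0.2541 - (-2)·-1.4903) / (7) = -0.4961;  x_2 ← (1−ω)·0.6071 + ω·-0.4961 = -0.1872
  x_3: GS value = (-11 - (4)·0.2541 - (-1)·-0.1872) / (6) = -2.0339;  x_3 ← (1−ω)·-1.4903 + ω·-2.0339 = -1.8817

(0.2541, -0.1872, -1.8817)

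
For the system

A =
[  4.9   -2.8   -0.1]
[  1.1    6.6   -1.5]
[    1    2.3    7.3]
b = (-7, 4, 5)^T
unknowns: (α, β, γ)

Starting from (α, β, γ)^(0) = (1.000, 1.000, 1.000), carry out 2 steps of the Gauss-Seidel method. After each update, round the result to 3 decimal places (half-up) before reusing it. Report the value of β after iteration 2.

Iteration 1:
  α = (-7 - (-2.8)·1.000 - (-0.1)·1.000) / (4.9) = -0.837
  β = (4 - (1.1)·-0.837 - (-1.5)·1.000) / (6.6) = 0.973
  γ = (5 - (1)·-0.837 - (2.3)·0.973) / (7.3) = 0.493
Iteration 2:
  α = (-7 - (-2.8)·0.973 - (-0.1)·0.493) / (4.9) = -0.863
  β = (4 - (1.1)·-0.863 - (-1.5)·0.493) / (6.6) = 0.862
  γ = (5 - (1)·-0.863 - (2.3)·0.862) / (7.3) = 0.532

0.862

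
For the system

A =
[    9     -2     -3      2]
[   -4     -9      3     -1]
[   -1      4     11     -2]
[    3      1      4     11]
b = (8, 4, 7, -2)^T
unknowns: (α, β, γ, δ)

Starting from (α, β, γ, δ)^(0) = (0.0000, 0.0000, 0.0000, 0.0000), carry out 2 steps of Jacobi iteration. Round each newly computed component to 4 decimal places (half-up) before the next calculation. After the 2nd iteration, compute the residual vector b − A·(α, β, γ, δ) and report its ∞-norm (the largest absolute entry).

1.1690

Iteration 1:
  α = (8 - (-2)·0.0000 - (-3)·0.0000 - (2)·0.0000) / (9) = 0.8889
  β = (4 - (-4)·0.0000 - (3)·0.0000 - (-1)·0.0000) / (-9) = -0.4444
  γ = (7 - (-1)·0.0000 - (4)·0.0000 - (-2)·0.0000) / (11) = 0.6364
  δ = (-2 - (3)·0.0000 - (1)·0.0000 - (4)·0.0000) / (11) = -0.1818
Iteration 2:
  α = (8 - (-2)·-0.4444 - (-3)·0.6364 - (2)·-0.1818) / (9) = 1.0427
  β = (4 - (-4)·0.8889 - (3)·0.6364 - (-1)·-0.1818) / (-9) = -0.6072
  γ = (7 - (-1)·0.8889 - (4)·-0.4444 - (-2)·-0.1818) / (11) = 0.8457
  δ = (-2 - (3)·0.8889 - (1)·-0.4444 - (4)·0.6364) / (11) = -0.6153
Residual b − A·x = (1.1690, -0.4464, -0.0618, -1.1354); ∞-norm = 1.1690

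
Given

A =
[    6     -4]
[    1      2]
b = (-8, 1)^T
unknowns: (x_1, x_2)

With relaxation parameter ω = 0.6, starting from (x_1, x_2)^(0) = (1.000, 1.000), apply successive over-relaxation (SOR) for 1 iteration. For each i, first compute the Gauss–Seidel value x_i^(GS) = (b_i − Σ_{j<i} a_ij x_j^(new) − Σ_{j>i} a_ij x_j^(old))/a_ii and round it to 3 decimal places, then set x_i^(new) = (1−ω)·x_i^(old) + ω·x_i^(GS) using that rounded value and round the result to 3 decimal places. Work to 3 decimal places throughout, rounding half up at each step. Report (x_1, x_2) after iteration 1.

(0.000, 0.700)

Iteration 1:
  x_1: GS value = (-8 - (-4)·1.000) / (6) = -0.667;  x_1 ← (1−ω)·1.000 + ω·-0.667 = 0.000
  x_2: GS value = (1 - (1)·0.000) / (2) = 0.500;  x_2 ← (1−ω)·1.000 + ω·0.500 = 0.700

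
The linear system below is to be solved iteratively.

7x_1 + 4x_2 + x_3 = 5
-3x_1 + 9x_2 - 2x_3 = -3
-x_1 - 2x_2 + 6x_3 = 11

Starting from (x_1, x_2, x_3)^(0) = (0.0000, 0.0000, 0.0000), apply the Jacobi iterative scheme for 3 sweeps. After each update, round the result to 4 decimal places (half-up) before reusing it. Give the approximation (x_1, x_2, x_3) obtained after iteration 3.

Iteration 1:
  x_1 = (5 - (4)·0.0000 - (1)·0.0000) / (7) = 0.7143
  x_2 = (-3 - (-3)·0.0000 - (-2)·0.0000) / (9) = -0.3333
  x_3 = (11 - (-1)·0.0000 - (-2)·0.0000) / (6) = 1.8333
Iteration 2:
  x_1 = (5 - (4)·-0.3333 - (1)·1.8333) / (7) = 0.6428
  x_2 = (-3 - (-3)·0.7143 - (-2)·1.8333) / (9) = 0.3122
  x_3 = (11 - (-1)·0.7143 - (-2)·-0.3333) / (6) = 1.8413
Iteration 3:
  x_1 = (5 - (4)·0.3122 - (1)·1.8413) / (7) = 0.2728
  x_2 = (-3 - (-3)·0.6428 - (-2)·1.8413) / (9) = 0.2901
  x_3 = (11 - (-1)·0.6428 - (-2)·0.3122) / (6) = 2.0445

(0.2728, 0.2901, 2.0445)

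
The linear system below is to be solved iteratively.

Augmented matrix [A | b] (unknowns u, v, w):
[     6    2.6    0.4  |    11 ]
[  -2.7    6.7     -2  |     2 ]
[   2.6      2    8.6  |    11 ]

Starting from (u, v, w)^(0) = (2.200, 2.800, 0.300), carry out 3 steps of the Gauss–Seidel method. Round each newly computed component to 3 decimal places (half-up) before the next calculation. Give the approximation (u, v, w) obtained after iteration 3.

Iteration 1:
  u = (11 - (2.6)·2.800 - (0.4)·0.300) / (6) = 0.600
  v = (2 - (-2.7)·0.600 - (-2)·0.300) / (6.7) = 0.630
  w = (11 - (2.6)·0.600 - (2)·0.630) / (8.6) = 0.951
Iteration 2:
  u = (11 - (2.6)·0.630 - (0.4)·0.951) / (6) = 1.497
  v = (2 - (-2.7)·1.497 - (-2)·0.951) / (6.7) = 1.186
  w = (11 - (2.6)·1.497 - (2)·1.186) / (8.6) = 0.551
Iteration 3:
  u = (11 - (2.6)·1.186 - (0.4)·0.551) / (6) = 1.283
  v = (2 - (-2.7)·1.283 - (-2)·0.551) / (6.7) = 0.980
  w = (11 - (2.6)·1.283 - (2)·0.980) / (8.6) = 0.663

(1.283, 0.980, 0.663)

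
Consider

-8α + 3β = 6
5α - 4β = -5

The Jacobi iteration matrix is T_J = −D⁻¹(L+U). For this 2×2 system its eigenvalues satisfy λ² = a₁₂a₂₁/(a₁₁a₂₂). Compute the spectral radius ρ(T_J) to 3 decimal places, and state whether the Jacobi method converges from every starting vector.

a₁₂a₂₁/(a₁₁a₂₂) = (3)·(5) / ((-8)·(-4)) = 0.468750
ρ = √|0.468750| = √0.468750 = 0.685
ρ < 1, so Jacobi converges

0.685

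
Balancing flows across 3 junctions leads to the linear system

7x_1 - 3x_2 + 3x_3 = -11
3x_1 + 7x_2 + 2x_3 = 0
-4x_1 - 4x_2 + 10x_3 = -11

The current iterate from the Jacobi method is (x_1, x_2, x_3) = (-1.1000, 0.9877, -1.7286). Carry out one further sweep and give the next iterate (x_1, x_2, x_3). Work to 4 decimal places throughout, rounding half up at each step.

(-0.4073, 0.9653, -1.1449)

One sweep:
  x_1 = (-11 - (-3)·0.9877 - (3)·-1.7286) / (7) = -0.4073
  x_2 = (0 - (3)·-1.1000 - (2)·-1.7286) / (7) = 0.9653
  x_3 = (-11 - (-4)·-1.1000 - (-4)·0.9877) / (10) = -1.1449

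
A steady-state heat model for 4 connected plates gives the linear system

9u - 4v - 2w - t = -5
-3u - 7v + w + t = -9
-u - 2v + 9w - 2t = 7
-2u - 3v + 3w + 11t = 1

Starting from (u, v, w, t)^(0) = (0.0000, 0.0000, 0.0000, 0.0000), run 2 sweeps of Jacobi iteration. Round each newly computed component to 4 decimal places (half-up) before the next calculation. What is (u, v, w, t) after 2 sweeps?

Iteration 1:
  u = (-5 - (-4)·0.0000 - (-2)·0.0000 - (-1)·0.0000) / (9) = -0.5556
  v = (-9 - (-3)·0.0000 - (1)·0.0000 - (1)·0.0000) / (-7) = 1.2857
  w = (7 - (-1)·0.0000 - (-2)·0.0000 - (-2)·0.0000) / (9) = 0.7778
  t = (1 - (-2)·0.0000 - (-3)·0.0000 - (3)·0.0000) / (11) = 0.0909
Iteration 2:
  u = (-5 - (-4)·1.2857 - (-2)·0.7778 - (-1)·0.0909) / (9) = 0.1988
  v = (-9 - (-3)·-0.5556 - (1)·0.7778 - (1)·0.0909) / (-7) = 1.6479
  w = (7 - (-1)·-0.5556 - (-2)·1.2857 - (-2)·0.0909) / (9) = 1.0220
  t = (1 - (-2)·-0.5556 - (-3)·1.2857 - (3)·0.7778) / (11) = 0.1284

(0.1988, 1.6479, 1.0220, 0.1284)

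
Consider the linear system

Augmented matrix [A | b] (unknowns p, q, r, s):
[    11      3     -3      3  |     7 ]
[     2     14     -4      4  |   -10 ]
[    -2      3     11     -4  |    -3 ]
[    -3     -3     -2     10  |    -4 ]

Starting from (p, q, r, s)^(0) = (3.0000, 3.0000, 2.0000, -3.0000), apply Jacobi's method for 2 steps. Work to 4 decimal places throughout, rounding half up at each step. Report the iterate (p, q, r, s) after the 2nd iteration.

Iteration 1:
  p = (7 - (3)·3.0000 - (-3)·2.0000 - (3)·-3.0000) / (11) = 1.1818
  q = (-10 - (2)·3.0000 - (-4)·2.0000 - (4)·-3.0000) / (14) = 0.2857
  r = (-3 - (-2)·3.0000 - (3)·3.0000 - (-4)·-3.0000) / (11) = -1.6364
  s = (-4 - (-3)·3.0000 - (-3)·3.0000 - (-2)·2.0000) / (10) = 1.8000
Iteration 2:
  p = (7 - (3)·0.2857 - (-3)·-1.6364 - (3)·1.8000) / (11) = -0.3788
  q = (-10 - (2)·1.1818 - (-4)·-1.6364 - (4)·1.8000) / (14) = -1.8649
  r = (-3 - (-2)·1.1818 - (3)·0.2857 - (-4)·1.8000) / (11) = 0.5188
  s = (-4 - (-3)·1.1818 - (-3)·0.2857 - (-2)·-1.6364) / (10) = -0.2870

(-0.3788, -1.8649, 0.5188, -0.2870)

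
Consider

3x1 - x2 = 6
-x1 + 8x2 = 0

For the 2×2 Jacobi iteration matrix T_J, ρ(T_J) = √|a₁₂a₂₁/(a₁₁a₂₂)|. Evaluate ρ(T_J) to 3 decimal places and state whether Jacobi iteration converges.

0.204

a₁₂a₂₁/(a₁₁a₂₂) = (-1)·(-1) / ((3)·(8)) = 0.041667
ρ = √|0.041667| = √0.041667 = 0.204
ρ < 1, so Jacobi converges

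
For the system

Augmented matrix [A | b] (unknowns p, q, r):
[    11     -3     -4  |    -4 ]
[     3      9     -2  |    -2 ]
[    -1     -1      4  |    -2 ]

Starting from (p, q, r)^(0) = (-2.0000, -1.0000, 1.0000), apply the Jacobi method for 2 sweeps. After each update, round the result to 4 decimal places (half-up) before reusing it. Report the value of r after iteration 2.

Iteration 1:
  p = (-4 - (-3)·-1.0000 - (-4)·1.0000) / (11) = -0.2727
  q = (-2 - (3)·-2.0000 - (-2)·1.0000) / (9) = 0.6667
  r = (-2 - (-1)·-2.0000 - (-1)·-1.0000) / (4) = -1.2500
Iteration 2:
  p = (-4 - (-3)·0.6667 - (-4)·-1.2500) / (11) = -0.6364
  q = (-2 - (3)·-0.2727 - (-2)·-1.2500) / (9) = -0.4091
  r = (-2 - (-1)·-0.2727 - (-1)·0.6667) / (4) = -0.4015

-0.4015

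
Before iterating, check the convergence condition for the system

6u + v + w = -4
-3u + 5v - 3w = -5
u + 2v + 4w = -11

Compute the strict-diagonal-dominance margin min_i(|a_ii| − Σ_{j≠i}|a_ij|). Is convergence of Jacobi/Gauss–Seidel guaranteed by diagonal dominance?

-1

row 1: |6| − (1+1) = 4
row 2: |5| − (3+3) = -1
row 3: |4| − (1+2) = 1
minimum over rows = -1 → not strictly diagonally dominant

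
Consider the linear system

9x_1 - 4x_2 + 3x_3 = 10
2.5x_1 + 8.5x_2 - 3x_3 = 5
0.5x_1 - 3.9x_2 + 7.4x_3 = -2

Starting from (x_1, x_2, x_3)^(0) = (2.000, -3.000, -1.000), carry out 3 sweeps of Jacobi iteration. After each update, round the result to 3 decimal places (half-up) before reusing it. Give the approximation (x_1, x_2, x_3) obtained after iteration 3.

(1.201, -0.051, -0.456)

Iteration 1:
  x_1 = (10 - (-4)·-3.000 - (3)·-1.000) / (9) = 0.111
  x_2 = (5 - (2.5)·2.000 - (-3)·-1.000) / (8.5) = -0.353
  x_3 = (-2 - (0.5)·2.000 - (-3.9)·-3.000) / (7.4) = -1.986
Iteration 2:
  x_1 = (10 - (-4)·-0.353 - (3)·-1.986) / (9) = 1.616
  x_2 = (5 - (2.5)·0.111 - (-3)·-1.986) / (8.5) = -0.145
  x_3 = (-2 - (0.5)·0.111 - (-3.9)·-0.353) / (7.4) = -0.464
Iteration 3:
  x_1 = (10 - (-4)·-0.145 - (3)·-0.464) / (9) = 1.201
  x_2 = (5 - (2.5)·1.616 - (-3)·-0.464) / (8.5) = -0.051
  x_3 = (-2 - (0.5)·1.616 - (-3.9)·-0.145) / (7.4) = -0.456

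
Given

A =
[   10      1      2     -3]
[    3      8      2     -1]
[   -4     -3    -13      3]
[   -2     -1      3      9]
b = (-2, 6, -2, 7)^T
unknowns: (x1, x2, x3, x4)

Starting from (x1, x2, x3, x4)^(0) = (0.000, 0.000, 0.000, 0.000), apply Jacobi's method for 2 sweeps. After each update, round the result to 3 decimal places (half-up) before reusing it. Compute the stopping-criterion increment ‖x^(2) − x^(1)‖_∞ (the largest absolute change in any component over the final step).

Iteration 1:
  x1 = (-2 - (1)·0.000 - (2)·0.000 - (-3)·0.000) / (10) = -0.200
  x2 = (6 - (3)·0.000 - (2)·0.000 - (-1)·0.000) / (8) = 0.750
  x3 = (-2 - (-4)·0.000 - (-3)·0.000 - (3)·0.000) / (-13) = 0.154
  x4 = (7 - (-2)·0.000 - (-1)·0.000 - (3)·0.000) / (9) = 0.778
Iteration 2:
  x1 = (-2 - (1)·0.750 - (2)·0.154 - (-3)·0.778) / (10) = -0.072
  x2 = (6 - (3)·-0.200 - (2)·0.154 - (-1)·0.778) / (8) = 0.884
  x3 = (-2 - (-4)·-0.200 - (-3)·0.750 - (3)·0.778) / (-13) = 0.222
  x4 = (7 - (-2)·-0.200 - (-1)·0.750 - (3)·0.154) / (9) = 0.765
Change: (0.128, 0.134, 0.068, -0.013) → max |·| = 0.134

0.134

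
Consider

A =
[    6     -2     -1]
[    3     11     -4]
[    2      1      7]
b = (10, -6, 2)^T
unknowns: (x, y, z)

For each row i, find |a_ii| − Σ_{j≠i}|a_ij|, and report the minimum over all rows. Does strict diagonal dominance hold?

3

row 1: |6| − (2+1) = 3
row 2: |11| − (3+4) = 4
row 3: |7| − (2+1) = 4
minimum over rows = 3 → strictly diagonally dominant (convergence guaranteed)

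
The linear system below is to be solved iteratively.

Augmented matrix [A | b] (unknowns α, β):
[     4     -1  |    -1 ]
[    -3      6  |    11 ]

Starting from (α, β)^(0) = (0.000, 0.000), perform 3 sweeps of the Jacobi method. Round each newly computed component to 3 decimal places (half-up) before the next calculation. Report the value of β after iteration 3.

Iteration 1:
  α = (-1 - (-1)·0.000) / (4) = -0.250
  β = (11 - (-3)·0.000) / (6) = 1.833
Iteration 2:
  α = (-1 - (-1)·1.833) / (4) = 0.208
  β = (11 - (-3)·-0.250) / (6) = 1.708
Iteration 3:
  α = (-1 - (-1)·1.708) / (4) = 0.177
  β = (11 - (-3)·0.208) / (6) = 1.937

1.937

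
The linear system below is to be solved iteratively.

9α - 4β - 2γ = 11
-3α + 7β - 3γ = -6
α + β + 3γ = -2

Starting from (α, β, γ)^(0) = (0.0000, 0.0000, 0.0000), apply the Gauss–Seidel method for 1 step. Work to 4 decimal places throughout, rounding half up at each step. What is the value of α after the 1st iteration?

1.2222

Iteration 1:
  α = (11 - (-4)·0.0000 - (-2)·0.0000) / (9) = 1.2222
  β = (-6 - (-3)·1.2222 - (-3)·0.0000) / (7) = -0.3333
  γ = (-2 - (1)·1.2222 - (1)·-0.3333) / (3) = -0.9630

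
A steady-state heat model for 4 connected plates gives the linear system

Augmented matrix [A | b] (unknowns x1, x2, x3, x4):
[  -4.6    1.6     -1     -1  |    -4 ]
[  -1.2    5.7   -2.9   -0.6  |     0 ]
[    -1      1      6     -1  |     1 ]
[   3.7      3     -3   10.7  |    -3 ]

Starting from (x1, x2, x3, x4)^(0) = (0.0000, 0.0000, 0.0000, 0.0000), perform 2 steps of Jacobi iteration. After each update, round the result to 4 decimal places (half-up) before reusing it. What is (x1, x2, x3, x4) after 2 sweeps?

Iteration 1:
  x1 = (-4 - (1.6)·0.0000 - (-1)·0.0000 - (-1)·0.0000) / (-4.6) = 0.8696
  x2 = (0 - (-1.2)·0.0000 - (-2.9)·0.0000 - (-0.6)·0.0000) / (5.7) = 0.0000
  x3 = (1 - (-1)·0.0000 - (1)·0.0000 - (-1)·0.0000) / (6) = 0.1667
  x4 = (-3 - (3.7)·0.0000 - (3)·0.0000 - (-3)·0.0000) / (10.7) = -0.2804
Iteration 2:
  x1 = (-4 - (1.6)·0.0000 - (-1)·0.1667 - (-1)·-0.2804) / (-4.6) = 0.8943
  x2 = (0 - (-1.2)·0.8696 - (-2.9)·0.1667 - (-0.6)·-0.2804) / (5.7) = 0.2384
  x3 = (1 - (-1)·0.8696 - (1)·0.0000 - (-1)·-0.2804) / (6) = 0.2649
  x4 = (-3 - (3.7)·0.8696 - (3)·0.0000 - (-3)·0.1667) / (10.7) = -0.5343

(0.8943, 0.2384, 0.2649, -0.5343)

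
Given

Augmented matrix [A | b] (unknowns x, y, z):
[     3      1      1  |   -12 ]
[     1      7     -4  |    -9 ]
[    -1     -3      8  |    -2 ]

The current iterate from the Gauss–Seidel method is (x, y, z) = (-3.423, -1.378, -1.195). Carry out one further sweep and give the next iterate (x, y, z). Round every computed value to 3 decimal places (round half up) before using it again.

(-3.142, -1.520, -1.213)

One sweep:
  x = (-12 - (1)·-1.378 - (1)·-1.195) / (3) = -3.142
  y = (-9 - (1)·-3.142 - (-4)·-1.195) / (7) = -1.520
  z = (-2 - (-1)·-3.142 - (-3)·-1.520) / (8) = -1.213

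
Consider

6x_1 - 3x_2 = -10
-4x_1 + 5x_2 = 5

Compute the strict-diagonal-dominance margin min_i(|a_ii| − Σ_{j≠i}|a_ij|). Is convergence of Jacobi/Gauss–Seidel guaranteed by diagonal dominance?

row 1: |6| − (3) = 3
row 2: |5| − (4) = 1
minimum over rows = 1 → strictly diagonally dominant (convergence guaranteed)

1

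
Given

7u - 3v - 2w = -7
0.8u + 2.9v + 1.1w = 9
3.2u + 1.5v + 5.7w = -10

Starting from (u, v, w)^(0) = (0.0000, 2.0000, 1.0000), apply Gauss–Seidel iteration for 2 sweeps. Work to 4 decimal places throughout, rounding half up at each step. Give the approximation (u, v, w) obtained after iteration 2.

Iteration 1:
  u = (-7 - (-3)·2.0000 - (-2)·1.0000) / (7) = 0.1429
  v = (9 - (0.8)·0.1429 - (1.1)·1.0000) / (2.9) = 2.6847
  w = (-10 - (3.2)·0.1429 - (1.5)·2.6847) / (5.7) = -2.5411
Iteration 2:
  u = (-7 - (-3)·2.6847 - (-2)·-2.5411) / (7) = -0.5754
  v = (9 - (0.8)·-0.5754 - (1.1)·-2.5411) / (2.9) = 4.2260
  w = (-10 - (3.2)·-0.5754 - (1.5)·4.2260) / (5.7) = -2.5435

(-0.5754, 4.2260, -2.5435)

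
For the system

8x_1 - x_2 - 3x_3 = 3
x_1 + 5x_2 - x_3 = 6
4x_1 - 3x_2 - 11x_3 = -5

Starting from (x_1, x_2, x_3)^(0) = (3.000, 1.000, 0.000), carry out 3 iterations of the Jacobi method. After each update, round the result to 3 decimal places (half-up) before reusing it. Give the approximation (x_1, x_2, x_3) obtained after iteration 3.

Iteration 1:
  x_1 = (3 - (-1)·1.000 - (-3)·0.000) / (8) = 0.500
  x_2 = (6 - (1)·3.000 - (-1)·0.000) / (5) = 0.600
  x_3 = (-5 - (4)·3.000 - (-3)·1.000) / (-11) = 1.273
Iteration 2:
  x_1 = (3 - (-1)·0.600 - (-3)·1.273) / (8) = 0.927
  x_2 = (6 - (1)·0.500 - (-1)·1.273) / (5) = 1.355
  x_3 = (-5 - (4)·0.500 - (-3)·0.600) / (-11) = 0.473
Iteration 3:
  x_1 = (3 - (-1)·1.355 - (-3)·0.473) / (8) = 0.722
  x_2 = (6 - (1)·0.927 - (-1)·0.473) / (5) = 1.109
  x_3 = (-5 - (4)·0.927 - (-3)·1.355) / (-11) = 0.422

(0.722, 1.109, 0.422)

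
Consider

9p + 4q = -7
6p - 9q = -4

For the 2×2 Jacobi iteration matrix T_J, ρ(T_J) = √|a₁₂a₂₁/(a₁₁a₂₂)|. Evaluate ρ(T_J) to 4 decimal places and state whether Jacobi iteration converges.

0.5443

a₁₂a₂₁/(a₁₁a₂₂) = (4)·(6) / ((9)·(-9)) = -0.296296
ρ = √|-0.296296| = √0.296296 = 0.5443
ρ < 1, so Jacobi converges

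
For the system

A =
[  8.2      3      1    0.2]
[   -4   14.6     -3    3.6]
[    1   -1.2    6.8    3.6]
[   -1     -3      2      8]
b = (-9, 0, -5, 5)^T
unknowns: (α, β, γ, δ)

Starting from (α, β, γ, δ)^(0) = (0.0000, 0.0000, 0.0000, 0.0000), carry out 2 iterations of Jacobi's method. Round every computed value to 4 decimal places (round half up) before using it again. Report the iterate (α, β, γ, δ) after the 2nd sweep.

Iteration 1:
  α = (-9 - (3)·0.0000 - (1)·0.0000 - (0.2)·0.0000) / (8.2) = -1.0976
  β = (0 - (-4)·0.0000 - (-3)·0.0000 - (3.6)·0.0000) / (14.6) = 0.0000
  γ = (-5 - (1)·0.0000 - (-1.2)·0.0000 - (3.6)·0.0000) / (6.8) = -0.7353
  δ = (5 - (-1)·0.0000 - (-3)·0.0000 - (2)·0.0000) / (8) = 0.6250
Iteration 2:
  α = (-9 - (3)·0.0000 - (1)·-0.7353 - (0.2)·0.6250) / (8.2) = -1.0231
  β = (0 - (-4)·-1.0976 - (-3)·-0.7353 - (3.6)·0.6250) / (14.6) = -0.6059
  γ = (-5 - (1)·-1.0976 - (-1.2)·0.0000 - (3.6)·0.6250) / (6.8) = -0.9048
  δ = (5 - (-1)·-1.0976 - (-3)·0.0000 - (2)·-0.7353) / (8) = 0.6716

(-1.0231, -0.6059, -0.9048, 0.6716)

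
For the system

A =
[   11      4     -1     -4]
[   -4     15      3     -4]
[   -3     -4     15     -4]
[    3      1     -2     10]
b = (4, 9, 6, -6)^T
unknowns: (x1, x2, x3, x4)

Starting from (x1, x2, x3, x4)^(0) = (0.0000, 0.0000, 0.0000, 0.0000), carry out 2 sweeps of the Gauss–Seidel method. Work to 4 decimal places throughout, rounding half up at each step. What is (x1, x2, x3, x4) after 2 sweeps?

Iteration 1:
  x1 = (4 - (4)·0.0000 - (-1)·0.0000 - (-4)·0.0000) / (11) = 0.3636
  x2 = (9 - (-4)·0.3636 - (3)·0.0000 - (-4)·0.0000) / (15) = 0.6970
  x3 = (6 - (-3)·0.3636 - (-4)·0.6970 - (-4)·0.0000) / (15) = 0.6586
  x4 = (-6 - (3)·0.3636 - (1)·0.6970 - (-2)·0.6586) / (10) = -0.6471
Iteration 2:
  x1 = (4 - (4)·0.6970 - (-1)·0.6586 - (-4)·-0.6471) / (11) = -0.0653
  x2 = (9 - (-4)·-0.0653 - (3)·0.6586 - (-4)·-0.6471) / (15) = 0.2783
  x3 = (6 - (-3)·-0.0653 - (-4)·0.2783 - (-4)·-0.6471) / (15) = 0.2886
  x4 = (-6 - (3)·-0.0653 - (1)·0.2783 - (-2)·0.2886) / (10) = -0.5505

(-0.0653, 0.2783, 0.2886, -0.5505)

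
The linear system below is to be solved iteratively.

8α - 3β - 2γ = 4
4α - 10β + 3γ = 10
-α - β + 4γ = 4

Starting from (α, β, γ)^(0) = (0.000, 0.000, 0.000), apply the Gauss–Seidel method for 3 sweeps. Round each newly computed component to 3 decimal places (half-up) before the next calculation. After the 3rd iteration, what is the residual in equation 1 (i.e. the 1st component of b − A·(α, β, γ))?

0.247

Iteration 1:
  α = (4 - (-3)·0.000 - (-2)·0.000) / (8) = 0.500
  β = (10 - (4)·0.500 - (3)·0.000) / (-10) = -0.800
  γ = (4 - (-1)·0.500 - (-1)·-0.800) / (4) = 0.925
Iteration 2:
  α = (4 - (-3)·-0.800 - (-2)·0.925) / (8) = 0.431
  β = (10 - (4)·0.431 - (3)·0.925) / (-10) = -0.550
  γ = (4 - (-1)·0.431 - (-1)·-0.550) / (4) = 0.970
Iteration 3:
  α = (4 - (-3)·-0.550 - (-2)·0.970) / (8) = 0.536
  β = (10 - (4)·0.536 - (3)·0.970) / (-10) = -0.495
  γ = (4 - (-1)·0.536 - (-1)·-0.495) / (4) = 1.010
Residual b − A·x = (0.247, -0.124, 0.001)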